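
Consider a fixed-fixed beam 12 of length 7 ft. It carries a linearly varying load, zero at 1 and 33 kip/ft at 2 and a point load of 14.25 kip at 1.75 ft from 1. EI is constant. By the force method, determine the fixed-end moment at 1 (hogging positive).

Take the two fixed-end moments M_1, M_2 as redundants; the released structure is the simple span 12.
On the primary (simply-supported) span, the end slopes from the loading are:
  at 1: triangular load, peak 33: 7w₀L³/(360EI) = 220.1/EI
  at 2: triangular load, peak 33: w₀L³/(45EI) = 251.5/EI
  at 1: point load 14.25 at a = 1.75: Pab(L + b)/(6LEI) = 38.19/EI
  at 2: point load 14.25 at a = 1.75: Pab(L + a)/(6LEI) = 27.28/EI
  θ_10 = 258.3/EI,  θ_20 = 278.8/EI
Flexibility coefficients: a unit moment at one end gives L/(3EI) there and L/(6EI) at the far end, so f₁₁ = f₂₂ = 2.333/EI and f₁₂ = f₂₁ = 1.167/EI.
Compatibility — zero rotation at each built-in end:
  2.333 M_1 + 1.167 M_2 = 258.3
  1.167 M_1 + 2.333 M_2 = 278.8
Solving the pair gives M_1 = 67.93 kip·ft and M_2 = 85.53 kip·ft (hogging).

M_1 = 67.93 kip·ft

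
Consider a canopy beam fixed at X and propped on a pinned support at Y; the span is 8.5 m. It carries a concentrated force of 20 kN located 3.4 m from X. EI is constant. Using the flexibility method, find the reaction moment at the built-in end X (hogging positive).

Release the roller at Y. Primary structure: cantilever fixed at X.
Deflection at Y on the released cantilever, summing each load's contribution:
  point load 20 at a = 3.4: Pa²(3L − a)/(6EI) = 851.6/EI
Flexibility coefficient — unit upward force at Y: δ_{YY} = L³/(3EI) = 204.7/EI.
The prop prevents deflection at Y: R_Y = δ_0/δ_{YY} = 851.6/204.7 = 4.16 kN.
Moment equilibrium about X: M_X = Σ(load moments about X) − R_Y·L = 68 − 4.16×8.5 = 32.64 kN·m.

M_X = 32.64 kN·m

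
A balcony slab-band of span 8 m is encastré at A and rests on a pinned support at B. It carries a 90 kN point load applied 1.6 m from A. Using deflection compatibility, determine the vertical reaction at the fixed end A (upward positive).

Choose R_B as the redundant. The primary structure is the cantilever fixed at A.
Downward deflection at the released point B due to the loads:
  point load 90 at a = 1.6: Pa²(3L − a)/(6EI) = 860.2/EI
Tip deflection under a unit load at B: L³/(3EI) = 170.7/EI.
Compatibility at B: δ_0 − R_B·δ_{BB} = 0, so R_B = 860.2/170.7 = 5.04 kN.
Vertical equilibrium: R_A = ΣP − R_B = 90 − 5.04 = 84.96 kN.

R_A = 84.96 kN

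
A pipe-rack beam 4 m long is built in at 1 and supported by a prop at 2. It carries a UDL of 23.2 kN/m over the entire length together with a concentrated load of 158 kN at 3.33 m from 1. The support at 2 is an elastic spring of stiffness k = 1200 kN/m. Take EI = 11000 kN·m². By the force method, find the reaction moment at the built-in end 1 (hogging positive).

Release the roller at 2. Primary structure: cantilever fixed at 1.
Deflection at 2 on the released cantilever, summing each load's contribution:
  UDL 23.2: wL⁴/(8EI) = 742.4/EI
  point load 158 at a = 3.33: Pa²(3L − a)/(6EI) = 2532/EI
  δ_0 = 3274/EI
Flexibility coefficient — unit upward force at 2: δ_{22} = L³/(3EI) = 21.33/EI.
With EI = 11000 kN·m²: δ_0 = 0.29765 m and δ_{22} = 0.001939 m/kN.
Compatibility — the spring shortens by R_2/k under the reaction it provides: δ_0 − R_2·δ_{22} = R_2/k. With 1/k = 0.000833 m/kN, R_2 = δ_0 / (δ_{22} + 1/k) = 0.29765 / (0.001939 + 0.000833) = 107.3 kN.
Moment equilibrium about 1: M_1 = Σ(load moments about 1) − R_2·L = 711.7 − 107.3×4 = 282.3 kN·m.

M_1 = 282.3 kN·m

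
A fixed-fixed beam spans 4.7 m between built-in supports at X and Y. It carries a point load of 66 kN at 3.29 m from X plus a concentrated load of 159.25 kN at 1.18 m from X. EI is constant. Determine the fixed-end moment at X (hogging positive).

M_X = 124.9 kN·m

Take the two fixed-end moments M_X, M_Y as redundants; the released structure is the simple span XY.
On the primary (simply-supported) span, the end slopes from the loading are:
  at X: point load 66 at a = 3.29: Pab(L + b)/(6LEI) = 66.34/EI
  at Y: point load 66 at a = 3.29: Pab(L + a)/(6LEI) = 86.75/EI
  at X: point load 159.25 at a = 1.18: Pab(L + b)/(6LEI) = 192.8/EI
  at Y: point load 159.25 at a = 1.18: Pab(L + a)/(6LEI) = 137.9/EI
  θ_X0 = 259.1/EI,  θ_Y0 = 224.7/EI
Flexibility coefficients: a unit moment at one end gives L/(3EI) there and L/(6EI) at the far end, so f₁₁ = f₂₂ = 1.567/EI and f₁₂ = f₂₁ = 0.7833/EI.
Compatibility — zero rotation at each built-in end:
  1.567 M_X + 0.7833 M_Y = 259.1
  0.7833 M_X + 1.567 M_Y = 224.7
Solving the pair gives M_X = 124.9 kN·m and M_Y = 80.93 kN·m (hogging).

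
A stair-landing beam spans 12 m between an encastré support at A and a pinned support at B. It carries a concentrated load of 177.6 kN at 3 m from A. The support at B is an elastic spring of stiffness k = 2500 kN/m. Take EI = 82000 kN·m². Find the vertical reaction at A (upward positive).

Remove the prop at B; the released (primary) structure is a cantilever built in at A.
Free-end deflection of the primary structure under the applied loading (downward +):
  point load 177.6 at a = 3: Pa²(3L − a)/(6EI) = 8791/EI
Flexibility coefficient — unit upward force at B: δ_{BB} = L³/(3EI) = 576/EI.
With EI = 82000 kN·m²: δ_0 = 0.10721 m and δ_{BB} = 0.007024 m/kN.
Compatibility — the spring shortens by R_B/k under the reaction it provides: δ_0 − R_B·δ_{BB} = R_B/k. With 1/k = 0.0004 m/kN, R_B = δ_0 / (δ_{BB} + 1/k) = 0.10721 / (0.007024 + 0.0004) = 14.44 kN.
Vertical equilibrium: R_A = ΣP − R_B = 177.6 − 14.44 = 163.2 kN.

R_A = 163.2 kN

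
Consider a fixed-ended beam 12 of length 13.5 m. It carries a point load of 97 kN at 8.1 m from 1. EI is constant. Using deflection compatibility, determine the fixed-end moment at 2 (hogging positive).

Release both end moments; the primary structure is a simply-supported span 12 with redundants M_1 and M_2.
On the primary (simply-supported) span, the end slopes from the loading are:
  at 1: point load 97 at a = 8.1: Pab(L + b)/(6LEI) = 990/EI
  at 2: point load 97 at a = 8.1: Pab(L + a)/(6LEI) = 1131/EI
  θ_10 = 990/EI,  θ_20 = 1131/EI
Flexibility coefficients: a unit moment at one end gives L/(3EI) there and L/(6EI) at the far end, so f₁₁ = f₂₂ = 4.5/EI and f₁₂ = f₂₁ = 2.25/EI.
Compatibility — zero rotation at each built-in end:
  4.5 M_1 + 2.25 M_2 = 990
  2.25 M_1 + 4.5 M_2 = 1131
Solving the pair gives M_1 = 125.7 kN·m and M_2 = 188.6 kN·m (hogging).

M_2 = 188.6 kN·m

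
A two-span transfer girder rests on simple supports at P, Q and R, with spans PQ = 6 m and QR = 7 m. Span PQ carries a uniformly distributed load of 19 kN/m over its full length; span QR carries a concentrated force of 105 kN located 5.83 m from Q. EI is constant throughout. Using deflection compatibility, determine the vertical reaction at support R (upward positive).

Take M_Q as the redundant. Released structure: two simple spans PQ and QR with a hinge at Q.
Discontinuity in slope at Q on the released structure — sum the simple-span end rotations:
  span PQ: UDL 19: wL³/(24EI) = 171/EI
  span QR: point load 105 at a = 5.83: Pab(L + b)/(6LEI) = 139.3/EI
  relative rotation θ_0 = (171 + 139.3)/EI = 310.3/EI
A unit hogging moment at Q produces rotation L₁/(3EI) + L₂/(3EI) = 4.333/EI.
Slope continuity at Q: θ_0 = M_Q·4.333/EI, so M_Q = 310.3/4.333 = 71.61 kN·m (hogging).
Span QR, ΣM about R: R_Q^{QR}·7 = 122.8 + 71.61, so R_Q^{QR} = 27.78 kN and R_R = 105 − 27.78 = 77.22 kN.

R_R = 77.22 kN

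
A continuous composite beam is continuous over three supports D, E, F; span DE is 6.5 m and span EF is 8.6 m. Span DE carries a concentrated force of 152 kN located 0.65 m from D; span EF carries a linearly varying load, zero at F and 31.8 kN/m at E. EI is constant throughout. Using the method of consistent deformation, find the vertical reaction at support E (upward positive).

R_E = 136.2 kN

Release continuity at E by inserting a hinge; the redundant is the internal moment M_E. The primary structure is two simply-supported spans DE and EF.
End slopes at the hinge E, treating each span as simply supported:
  span DE: point load 152 at a = 0.65: Pab(L + a)/(6LEI) = 106/EI
  span EF: triangular load, peak 31.8: w₀L³/(45EI) = 449.5/EI
  relative rotation θ_0 = (106 + 449.5)/EI = 555.4/EI
A unit hogging moment at E produces rotation L₁/(3EI) + L₂/(3EI) = 5.033/EI.
Slope continuity at E: θ_0 = M_E·5.033/EI, so M_E = 555.4/5.033 = 110.4 kN·m (hogging).
Span DE, ΣM about D with M_E applied at E: R_E^{DE}·6.5 = 98.8 + 110.4, so R_E^{DE} = 32.18 kN and R_D = 152 − 32.18 = 119.8 kN.
Span EF, ΣM about F: R_E^{EF}·8.6 = 784 + 110.4, so R_E^{EF} = 104 kN and R_F = 136.7 − 104 = 32.75 kN.
R_E = 32.18 + 104 = 136.2 kN.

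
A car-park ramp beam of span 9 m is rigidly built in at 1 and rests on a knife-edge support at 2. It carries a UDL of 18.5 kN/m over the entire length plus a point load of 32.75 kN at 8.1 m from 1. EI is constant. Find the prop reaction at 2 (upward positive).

Choose R_2 as the redundant. The primary structure is the cantilever fixed at 1.
Downward deflection at the released point 2 due to the loads:
  UDL 18.5: wL⁴/(8EI) = 15172/EI
  point load 32.75 at a = 8.1: Pa²(3L − a)/(6EI) = 6768/EI
  δ_0 = 21941/EI
Tip deflection under a unit load at 2: L³/(3EI) = 243/EI.
The prop prevents deflection at 2: R_2 = δ_0/δ_{22} = 21941/243 = 90.29 kN.

R_2 = 90.29 kN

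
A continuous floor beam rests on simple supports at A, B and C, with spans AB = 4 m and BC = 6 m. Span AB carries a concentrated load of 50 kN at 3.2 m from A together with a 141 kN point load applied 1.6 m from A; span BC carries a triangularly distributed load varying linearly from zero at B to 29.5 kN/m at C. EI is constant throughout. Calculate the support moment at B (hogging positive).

M_B = 86.59 kN·m

Release continuity at B by inserting a hinge; the redundant is the internal moment M_B. The primary structure is two simply-supported spans AB and BC.
End slopes at the hinge B, treating each span as simply supported:
  span AB: point load 50 at a = 3.2: Pab(L + a)/(6LEI) = 38.4/EI
  span AB: point load 141 at a = 1.6: Pab(L + a)/(6LEI) = 126.3/EI
  span BC: triangular load, peak 29.5: 7w₀L³/(360EI) = 123.9/EI
  relative rotation θ_0 = (164.7 + 123.9)/EI = 288.6/EI
A unit hogging moment at B produces rotation L₁/(3EI) + L₂/(3EI) = 3.333/EI.
Slope continuity at B: θ_0 = M_B·3.333/EI, so M_B = 288.6/3.333 = 86.59 kN·m (hogging).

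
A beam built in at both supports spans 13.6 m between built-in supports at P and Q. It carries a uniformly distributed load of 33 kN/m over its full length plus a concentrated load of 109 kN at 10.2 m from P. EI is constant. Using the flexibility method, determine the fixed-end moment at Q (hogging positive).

M_Q = 717.1 kN·m

Take the two fixed-end moments M_P, M_Q as redundants; the released structure is the simple span PQ.
Simple-span end rotations at P and Q under the given loads:
  at P: UDL 33: wL³/(24EI) = 3459/EI
  at Q: UDL 33: wL³/(24EI) = 3459/EI
  at P: point load 109 at a = 10.2: Pab(L + b)/(6LEI) = 787.5/EI
  at Q: point load 109 at a = 10.2: Pab(L + a)/(6LEI) = 1103/EI
  θ_P0 = 4246/EI,  θ_Q0 = 4561/EI
Flexibility coefficients: a unit moment at one end gives L/(3EI) there and L/(6EI) at the far end, so f₁₁ = f₂₂ = 4.533/EI and f₁₂ = f₂₁ = 2.267/EI.
Compatibility — zero rotation at each built-in end:
  4.533 M_P + 2.267 M_Q = 4246
  2.267 M_P + 4.533 M_Q = 4561
Solving the pair gives M_P = 578.1 kN·m and M_Q = 717.1 kN·m (hogging).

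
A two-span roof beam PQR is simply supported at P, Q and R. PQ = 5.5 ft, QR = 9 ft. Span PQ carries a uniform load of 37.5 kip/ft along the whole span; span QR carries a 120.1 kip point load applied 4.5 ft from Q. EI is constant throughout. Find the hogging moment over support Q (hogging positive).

M_Q = 179.6 kip·ft

Take M_Q as the redundant. Released structure: two simple spans PQ and QR with a hinge at Q.
Discontinuity in slope at Q on the released structure — sum the simple-span end rotations:
  span PQ: UDL 37.5: wL³/(24EI) = 260/EI
  span QR: point load 120.1 at a = 4.5: Pab(L + b)/(6LEI) = 608/EI
  relative rotation θ_0 = (260 + 608)/EI = 868/EI
A unit hogging moment at Q produces rotation L₁/(3EI) + L₂/(3EI) = 4.833/EI.
Compatibility: M_Q·(L₁+L₂)/(3EI) = θ_0, giving M_Q = 179.6 kip·ft (hogging).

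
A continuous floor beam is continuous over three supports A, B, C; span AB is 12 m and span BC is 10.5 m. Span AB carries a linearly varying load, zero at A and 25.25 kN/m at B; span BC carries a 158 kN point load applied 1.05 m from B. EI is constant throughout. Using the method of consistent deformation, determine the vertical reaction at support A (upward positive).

R_A = 34.21 kN

Insert a hinge at B; M_B is the redundant, and each span becomes simply supported.
Discontinuity in slope at B on the released structure — sum the simple-span end rotations:
  span AB: triangular load, peak 25.25: w₀L³/(45EI) = 969.6/EI
  span BC: point load 158 at a = 1.05: Pab(L + b)/(6LEI) = 496.5/EI
  relative rotation θ_0 = (969.6 + 496.5)/EI = 1466/EI
A unit hogging moment at B produces rotation L₁/(3EI) + L₂/(3EI) = 7.5/EI.
Compatibility: M_B·(L₁+L₂)/(3EI) = θ_0, giving M_B = 195.5 kN·m (hogging).
Span AB, ΣM about A with M_B applied at B: R_B^{AB}·12 = 1212 + 195.5, so R_B^{AB} = 117.3 kN and R_A = 151.5 − 117.3 = 34.21 kN.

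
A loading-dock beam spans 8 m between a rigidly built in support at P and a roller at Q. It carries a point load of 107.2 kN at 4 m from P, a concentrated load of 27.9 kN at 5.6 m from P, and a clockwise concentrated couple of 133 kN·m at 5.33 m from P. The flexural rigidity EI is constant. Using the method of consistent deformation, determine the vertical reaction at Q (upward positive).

R_Q = 71.38 kN

Remove the prop at Q; the released (primary) structure is a cantilever built in at P.
Downward deflection at the released point Q due to the loads:
  point load 107.2 at a = 4: Pa²(3L − a)/(6EI) = 5717/EI
  point load 27.9 at a = 5.6: Pa²(3L − a)/(6EI) = 2683/EI
  clockwise couple 133 at a = 5.33: M₀a(2L − a)/(2EI) = 3782/EI
  δ_0 = 12182/EI
Tip deflection under a unit load at Q: L³/(3EI) = 170.7/EI.
The prop prevents deflection at Q: R_Q = δ_0/δ_{QQ} = 12182/170.7 = 71.38 kN.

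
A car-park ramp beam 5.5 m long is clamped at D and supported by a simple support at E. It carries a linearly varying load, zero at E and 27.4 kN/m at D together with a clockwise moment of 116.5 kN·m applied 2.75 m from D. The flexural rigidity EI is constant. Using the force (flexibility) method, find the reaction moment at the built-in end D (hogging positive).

Choose R_E as the redundant. The primary structure is the cantilever fixed at D.
Downward deflection at the released point E due to the loads:
  triangular load, peak 27.4 at the fixed end: w₀L⁴/(30EI) = 835.8/EI
  clockwise couple 116.5 at a = 2.75: M₀a(2L − a)/(2EI) = 1322/EI
  δ_0 = 2157/EI
Tip deflection under a unit load at E: L³/(3EI) = 55.46/EI.
Compatibility at E: δ_0 − R_E·δ_{EE} = 0, so R_E = 2157/55.46 = 38.9 kN.
Moment equilibrium about D: M_D = Σ(load moments about D) − R_E·L = 254.6 − 38.9×5.5 = 40.69 kN·m.

M_D = 40.69 kN·m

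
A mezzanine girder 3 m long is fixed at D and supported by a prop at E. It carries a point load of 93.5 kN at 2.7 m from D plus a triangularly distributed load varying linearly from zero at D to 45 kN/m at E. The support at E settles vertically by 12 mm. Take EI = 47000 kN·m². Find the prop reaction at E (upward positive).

R_E = 53.98 kN

Take the reaction at E as the redundant and release it; the primary structure is a cantilever fixed at D.
Deflection at E on the released cantilever, summing each load's contribution:
  point load 93.5 at a = 2.7: Pa²(3L − a)/(6EI) = 715.7/EI
  triangular load, peak 45 at the free end: 11w₀L⁴/(120EI) = 334.1/EI
  δ_0 = 1050/EI
Flexibility coefficient — unit upward force at E: δ_{EE} = L³/(3EI) = 9/EI.
With EI = 47000 kN·m²: δ_0 = 0.022337 m and δ_{EE} = 0.000191 m/kN.
Compatibility — the beam at E must follow the support down by 0.012 m: δ_0 − R_E·δ_{EE} = 0.012, so R_E = (0.022337 − 0.012)/0.000191 = 53.98 kN.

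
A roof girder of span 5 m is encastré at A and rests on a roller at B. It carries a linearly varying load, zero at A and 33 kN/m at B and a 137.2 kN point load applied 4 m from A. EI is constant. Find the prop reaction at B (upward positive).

R_B = 142 kN

Take the reaction at B as the redundant and release it; the primary structure is a cantilever fixed at A.
Primary-structure tip deflection at B by superposition:
  triangular load, peak 33 at the free end: 11w₀L⁴/(120EI) = 1891/EI
  point load 137.2 at a = 4: Pa²(3L − a)/(6EI) = 4025/EI
  δ_0 = 5915/EI
Flexibility coefficient — unit upward force at B: δ_{BB} = L³/(3EI) = 41.67/EI.
Compatibility at B: δ_0 − R_B·δ_{BB} = 0, so R_B = 5915/41.67 = 142 kN.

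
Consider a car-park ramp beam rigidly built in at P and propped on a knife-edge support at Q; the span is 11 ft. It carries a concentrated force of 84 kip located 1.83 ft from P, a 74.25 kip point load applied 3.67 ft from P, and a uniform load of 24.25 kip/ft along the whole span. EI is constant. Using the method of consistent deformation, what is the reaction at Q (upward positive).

Take the reaction at Q as the redundant and release it; the primary structure is a cantilever fixed at P.
Deflection at Q on the released cantilever, summing each load's contribution:
  point load 84 at a = 1.83: Pa²(3L − a)/(6EI) = 1461/EI
  point load 74.25 at a = 3.67: Pa²(3L − a)/(6EI) = 4889/EI
  UDL 24.25: wL⁴/(8EI) = 44381/EI
  δ_0 = 50731/EI
Flexibility coefficient — unit upward force at Q: δ_{QQ} = L³/(3EI) = 443.7/EI.
The prop prevents deflection at Q: R_Q = δ_0/δ_{QQ} = 50731/443.7 = 114.3 kip.

R_Q = 114.3 kip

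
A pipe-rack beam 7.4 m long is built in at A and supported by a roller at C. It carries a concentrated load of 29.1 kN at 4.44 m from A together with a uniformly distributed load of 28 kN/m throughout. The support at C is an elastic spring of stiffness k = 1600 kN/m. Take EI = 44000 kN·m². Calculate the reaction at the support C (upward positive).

Release the roller at C. Primary structure: cantilever fixed at A.
Free-end deflection of the primary structure under the applied loading (downward +):
  point load 29.1 at a = 4.44: Pa²(3L − a)/(6EI) = 1698/EI
  UDL 28: wL⁴/(8EI) = 10495/EI
  δ_0 = 12193/EI
Tip deflection under a unit load at C: L³/(3EI) = 135.1/EI.
With EI = 44000 kN·m²: δ_0 = 0.27712 m and δ_{CC} = 0.00307 m/kN.
Compatibility — the spring shortens by R_C/k under the reaction it provides: δ_0 − R_C·δ_{CC} = R_C/k. With 1/k = 0.000625 m/kN, R_C = δ_0 / (δ_{CC} + 1/k) = 0.27712 / (0.00307 + 0.000625) = 75 kN.

R_C = 75 kN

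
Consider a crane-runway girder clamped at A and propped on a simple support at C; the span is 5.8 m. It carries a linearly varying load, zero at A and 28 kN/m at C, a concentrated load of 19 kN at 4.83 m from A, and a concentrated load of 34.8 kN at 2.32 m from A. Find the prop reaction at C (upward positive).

R_C = 66.18 kN

Release the roller at C. Primary structure: cantilever fixed at A.
Deflection at C on the released cantilever, summing each load's contribution:
  triangular load, peak 28 at the free end: 11w₀L⁴/(120EI) = 2905/EI
  point load 19 at a = 4.83: Pa²(3L − a)/(6EI) = 928.6/EI
  point load 34.8 at a = 2.32: Pa²(3L − a)/(6EI) = 470.8/EI
  δ_0 = 4304/EI
Flexibility coefficient — unit upward force at C: δ_{CC} = L³/(3EI) = 65.04/EI.
Compatibility at C: δ_0 − R_C·δ_{CC} = 0, so R_C = 4304/65.04 = 66.18 kN.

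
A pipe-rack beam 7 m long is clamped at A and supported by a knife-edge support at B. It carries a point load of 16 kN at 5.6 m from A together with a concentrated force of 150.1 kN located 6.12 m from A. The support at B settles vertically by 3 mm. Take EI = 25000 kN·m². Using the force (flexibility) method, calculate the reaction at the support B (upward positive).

R_B = 132.6 kN

Remove the prop at B; the released (primary) structure is a cantilever built in at A.
Deflection at B on the released cantilever, summing each load's contribution:
  point load 16 at a = 5.6: Pa²(3L − a)/(6EI) = 1288/EI
  point load 150.1 at a = 6.12: Pa²(3L − a)/(6EI) = 13942/EI
  δ_0 = 15230/EI
Tip deflection under a unit load at B: L³/(3EI) = 114.3/EI.
With EI = 25000 kN·m²: δ_0 = 0.60921 m and δ_{BB} = 0.004573 m/kN.
Compatibility — the beam at B must follow the support down by 0.003 m: δ_0 − R_B·δ_{BB} = 0.003, so R_B = (0.60921 − 0.003)/0.004573 = 132.6 kN.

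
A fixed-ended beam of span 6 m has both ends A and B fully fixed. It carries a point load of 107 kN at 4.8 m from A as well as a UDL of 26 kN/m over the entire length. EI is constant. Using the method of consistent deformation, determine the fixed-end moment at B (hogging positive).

Take the two fixed-end moments M_A, M_B as redundants; the released structure is the simple span AB.
End rotations of the released simple span under the applied load (×1/EI):
  at A: point load 107 at a = 4.8: Pab(L + b)/(6LEI) = 123.3/EI
  at B: point load 107 at a = 4.8: Pab(L + a)/(6LEI) = 184.9/EI
  at A: UDL 26: wL³/(24EI) = 234/EI
  at B: UDL 26: wL³/(24EI) = 234/EI
  θ_A0 = 357.3/EI,  θ_B0 = 418.9/EI
Flexibility coefficients: a unit moment at one end gives L/(3EI) there and L/(6EI) at the far end, so f₁₁ = f₂₂ = 2/EI and f₁₂ = f₂₁ = 1/EI.
Compatibility — zero rotation at each built-in end:
  2 M_A + 1 M_B = 357.3
  1 M_A + 2 M_B = 418.9
Solving the pair gives M_A = 98.54 kN·m and M_B = 160.2 kN·m (hogging).

M_B = 160.2 kN·m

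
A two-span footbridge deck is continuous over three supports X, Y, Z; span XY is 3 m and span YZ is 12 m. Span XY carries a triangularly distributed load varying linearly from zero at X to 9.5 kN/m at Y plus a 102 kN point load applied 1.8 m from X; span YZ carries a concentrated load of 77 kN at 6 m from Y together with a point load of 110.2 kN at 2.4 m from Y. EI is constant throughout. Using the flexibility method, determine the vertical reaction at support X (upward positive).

R_X = -55.73 kN

Insert a hinge at Y; M_Y is the redundant, and each span becomes simply supported.
Discontinuity in slope at Y on the released structure — sum the simple-span end rotations:
  span XY: triangular load, peak 9.5: w₀L³/(45EI) = 5.7/EI
  span XY: point load 102 at a = 1.8: Pab(L + a)/(6LEI) = 58.75/EI
  span YZ: point load 77 at a = 6: Pab(L + b)/(6LEI) = 693/EI
  span YZ: point load 110.2 at a = 2.4: Pab(L + b)/(6LEI) = 761.7/EI
  relative rotation θ_0 = (64.45 + 1455)/EI = 1519/EI
A unit hogging moment at Y produces rotation L₁/(3EI) + L₂/(3EI) = 5/EI.
Slope continuity at Y: θ_0 = M_Y·5/EI, so M_Y = 1519/5 = 303.8 kN·m (hogging).
Span XY, ΣM about X with M_Y applied at Y: R_Y^{XY}·3 = 212.1 + 303.8, so R_Y^{XY} = 172 kN and R_X = 116.2 − 172 = -55.73 kN.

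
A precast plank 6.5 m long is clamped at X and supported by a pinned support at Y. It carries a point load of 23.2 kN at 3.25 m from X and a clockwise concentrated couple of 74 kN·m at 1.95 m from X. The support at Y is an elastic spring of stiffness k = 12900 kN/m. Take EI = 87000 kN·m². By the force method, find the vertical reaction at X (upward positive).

Remove the prop at Y; the released (primary) structure is a cantilever built in at X.
Downward deflection at the released point Y due to the loads:
  point load 23.2 at a = 3.25: Pa²(3L − a)/(6EI) = 663.7/EI
  clockwise couple 74 at a = 1.95: M₀a(2L − a)/(2EI) = 797.3/EI
  δ_0 = 1461/EI
Flexibility coefficient — unit upward force at Y: δ_{YY} = L³/(3EI) = 91.54/EI.
With EI = 87000 kN·m²: δ_0 = 0.016792 m and δ_{YY} = 0.001052 m/kN.
Compatibility — the spring shortens by R_Y/k under the reaction it provides: δ_0 − R_Y·δ_{YY} = R_Y/k. With 1/k = 0.000078 m/kN, R_Y = δ_0 / (δ_{YY} + 1/k) = 0.016792 / (0.001052 + 0.000078) = 14.86 kN.
Vertical equilibrium: R_X = ΣP − R_Y = 23.2 − 14.86 = 8.336 kN.

R_X = 8.336 kN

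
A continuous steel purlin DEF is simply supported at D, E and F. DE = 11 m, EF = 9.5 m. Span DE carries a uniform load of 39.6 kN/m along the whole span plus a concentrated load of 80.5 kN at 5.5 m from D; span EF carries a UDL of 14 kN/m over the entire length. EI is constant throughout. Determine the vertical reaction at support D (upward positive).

Release continuity at E by inserting a hinge; the redundant is the internal moment M_E. The primary structure is two simply-supported spans DE and EF.
Discontinuity in slope at E on the released structure — sum the simple-span end rotations:
  span DE: UDL 39.6: wL³/(24EI) = 2196/EI
  span DE: point load 80.5 at a = 5.5: Pab(L + a)/(6LEI) = 608.8/EI
  span EF: UDL 14: wL³/(24EI) = 500.1/EI
  relative rotation θ_0 = (2805 + 500.1)/EI = 3305/EI
A unit hogging moment at E produces rotation L₁/(3EI) + L₂/(3EI) = 6.833/EI.
Slope continuity at E: θ_0 = M_E·6.833/EI, so M_E = 3305/6.833 = 483.7 kN·m (hogging).
Span DE, ΣM about D with M_E applied at E: R_E^{DE}·11 = 2839 + 483.7, so R_E^{DE} = 302 kN and R_D = 516.1 − 302 = 214.1 kN.

R_D = 214.1 kN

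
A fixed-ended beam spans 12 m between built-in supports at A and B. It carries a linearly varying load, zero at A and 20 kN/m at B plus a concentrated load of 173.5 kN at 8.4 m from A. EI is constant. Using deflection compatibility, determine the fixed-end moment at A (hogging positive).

M_A = 227.2 kN·m

Take the two fixed-end moments M_A, M_B as redundants; the released structure is the simple span AB.
On the primary (simply-supported) span, the end slopes from the loading are:
  at A: triangular load, peak 20: 7w₀L³/(360EI) = 672/EI
  at B: triangular load, peak 20: w₀L³/(45EI) = 768/EI
  at A: point load 173.5 at a = 8.4: Pab(L + b)/(6LEI) = 1137/EI
  at B: point load 173.5 at a = 8.4: Pab(L + a)/(6LEI) = 1487/EI
  θ_A0 = 1809/EI,  θ_B0 = 2255/EI
Flexibility coefficients: a unit moment at one end gives L/(3EI) there and L/(6EI) at the far end, so f₁₁ = f₂₂ = 4/EI and f₁₂ = f₂₁ = 2/EI.
Compatibility — zero rotation at each built-in end:
  4 M_A + 2 M_B = 1809
  2 M_A + 4 M_B = 2255
Solving the pair gives M_A = 227.2 kN·m and M_B = 450.1 kN·m (hogging).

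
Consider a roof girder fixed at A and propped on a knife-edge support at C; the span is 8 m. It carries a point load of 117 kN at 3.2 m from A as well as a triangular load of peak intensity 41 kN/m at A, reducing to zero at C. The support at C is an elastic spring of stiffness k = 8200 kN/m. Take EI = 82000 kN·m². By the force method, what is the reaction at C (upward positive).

R_C = 53.97 kN

Take the reaction at C as the redundant and release it; the primary structure is a cantilever fixed at A.
Downward deflection at the released point C due to the loads:
  point load 117 at a = 3.2: Pa²(3L − a)/(6EI) = 4153/EI
  triangular load, peak 41 at the fixed end: w₀L⁴/(30EI) = 5598/EI
  δ_0 = 9751/EI
Flexibility coefficient — unit upward force at C: δ_{CC} = L³/(3EI) = 170.7/EI.
With EI = 82000 kN·m²: δ_0 = 0.11892 m and δ_{CC} = 0.002081 m/kN.
Compatibility — the spring shortens by R_C/k under the reaction it provides: δ_0 − R_C·δ_{CC} = R_C/k. With 1/k = 0.000122 m/kN, R_C = δ_0 / (δ_{CC} + 1/k) = 0.11892 / (0.002081 + 0.000122) = 53.97 kN.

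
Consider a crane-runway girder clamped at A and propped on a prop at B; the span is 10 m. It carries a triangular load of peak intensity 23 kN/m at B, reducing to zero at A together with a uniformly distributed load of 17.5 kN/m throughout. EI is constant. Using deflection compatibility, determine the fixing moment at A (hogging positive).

Take the reaction at B as the redundant and release it; the primary structure is a cantilever fixed at A.
Downward deflection at the released point B due to the loads:
  triangular load, peak 23 at the free end: 11w₀L⁴/(120EI) = 21083/EI
  UDL 17.5: wL⁴/(8EI) = 21875/EI
  δ_0 = 42958/EI
Flexibility coefficient — unit upward force at B: δ_{BB} = L³/(3EI) = 333.3/EI.
Compatibility at B: δ_0 − R_B·δ_{BB} = 0, so R_B = 42958/333.3 = 128.9 kN.
Moment equilibrium about A: M_A = Σ(load moments about A) − R_B·L = 1642 − 128.9×10 = 352.9 kN·m.

M_A = 352.9 kN·m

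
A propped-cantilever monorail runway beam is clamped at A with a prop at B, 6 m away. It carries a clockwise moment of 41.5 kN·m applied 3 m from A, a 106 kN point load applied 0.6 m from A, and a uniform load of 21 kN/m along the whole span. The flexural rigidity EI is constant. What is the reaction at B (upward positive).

Choose R_B as the redundant. The primary structure is the cantilever fixed at A.
Deflection at B on the released cantilever, summing each load's contribution:
  clockwise couple 41.5 at a = 3: M₀a(2L − a)/(2EI) = 560.2/EI
  point load 106 at a = 0.6: Pa²(3L − a)/(6EI) = 110.7/EI
  UDL 21: wL⁴/(8EI) = 3402/EI
  δ_0 = 4073/EI
Flexibility coefficient — unit upward force at B: δ_{BB} = L³/(3EI) = 72/EI.
Compatibility at B: δ_0 − R_B·δ_{BB} = 0, so R_B = 4073/72 = 56.57 kN.

R_B = 56.57 kN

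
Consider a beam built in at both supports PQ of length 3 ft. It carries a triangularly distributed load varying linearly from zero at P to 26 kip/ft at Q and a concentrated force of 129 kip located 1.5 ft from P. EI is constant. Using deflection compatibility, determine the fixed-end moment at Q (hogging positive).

Release both end moments; the primary structure is a simply-supported span PQ with redundants M_P and M_Q.
Simple-span end rotations at P and Q under the given loads:
  at P: triangular load, peak 26: 7w₀L³/(360EI) = 13.65/EI
  at Q: triangular load, peak 26: w₀L³/(45EI) = 15.6/EI
  at P: point load 129 at a = 1.5: Pab(L + b)/(6LEI) = 72.56/EI
  at Q: point load 129 at a = 1.5: Pab(L + a)/(6LEI) = 72.56/EI
  θ_P0 = 86.21/EI,  θ_Q0 = 88.16/EI
Flexibility coefficients: a unit moment at one end gives L/(3EI) there and L/(6EI) at the far end, so f₁₁ = f₂₂ = 1/EI and f₁₂ = f₂₁ = 0.5/EI.
Compatibility — zero rotation at each built-in end:
  1 M_P + 0.5 M_Q = 86.21
  0.5 M_P + 1 M_Q = 88.16
Solving the pair gives M_P = 56.17 kip·ft and M_Q = 60.08 kip·ft (hogging).

M_Q = 60.08 kip·ft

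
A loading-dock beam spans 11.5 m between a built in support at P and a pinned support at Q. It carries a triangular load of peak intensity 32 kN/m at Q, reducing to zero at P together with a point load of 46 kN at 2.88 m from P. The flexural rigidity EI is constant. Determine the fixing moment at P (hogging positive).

Remove the prop at Q; the released (primary) structure is a cantilever built in at P.
Downward deflection at the released point Q due to the loads:
  triangular load, peak 32 at the free end: 11w₀L⁴/(120EI) = 51304/EI
  point load 46 at a = 2.88: Pa²(3L − a)/(6EI) = 2011/EI
  δ_0 = 53315/EI
Flexibility coefficient — unit upward force at Q: δ_{QQ} = L³/(3EI) = 507/EI.
Compatibility at Q: δ_0 − R_Q·δ_{QQ} = 0, so R_Q = 53315/507 = 105.2 kN.
Moment equilibrium about P: M_P = Σ(load moments about P) − R_Q·L = 1543 − 105.2×11.5 = 333.7 kN·m.

M_P = 333.7 kN·m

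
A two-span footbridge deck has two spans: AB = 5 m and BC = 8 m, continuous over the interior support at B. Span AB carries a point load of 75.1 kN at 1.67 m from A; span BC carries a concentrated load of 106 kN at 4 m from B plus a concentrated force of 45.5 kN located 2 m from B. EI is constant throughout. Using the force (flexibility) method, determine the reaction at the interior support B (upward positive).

Release continuity at B by inserting a hinge; the redundant is the internal moment M_B. The primary structure is two simply-supported spans AB and BC.
End slopes at the hinge B, treating each span as simply supported:
  span AB: point load 75.1 at a = 1.67: Pab(L + a)/(6LEI) = 92.85/EI
  span BC: point load 106 at a = 4: Pab(L + b)/(6LEI) = 424/EI
  span BC: point load 45.5 at a = 2: Pab(L + b)/(6LEI) = 159.2/EI
  relative rotation θ_0 = (92.85 + 583.2)/EI = 676.1/EI
A unit hogging moment at B produces rotation L₁/(3EI) + L₂/(3EI) = 4.333/EI.
Compatibility: M_B·(L₁+L₂)/(3EI) = θ_0, giving M_B = 156 kN·m (hogging).
Span AB, ΣM about A with M_B applied at B: R_B^{AB}·5 = 125.4 + 156, so R_B^{AB} = 56.29 kN and R_A = 75.1 − 56.29 = 18.81 kN.
Span BC, ΣM about C: R_B^{BC}·8 = 697 + 156, so R_B^{BC} = 106.6 kN and R_C = 151.5 − 106.6 = 44.87 kN.
R_B = 56.29 + 106.6 = 162.9 kN.

R_B = 162.9 kN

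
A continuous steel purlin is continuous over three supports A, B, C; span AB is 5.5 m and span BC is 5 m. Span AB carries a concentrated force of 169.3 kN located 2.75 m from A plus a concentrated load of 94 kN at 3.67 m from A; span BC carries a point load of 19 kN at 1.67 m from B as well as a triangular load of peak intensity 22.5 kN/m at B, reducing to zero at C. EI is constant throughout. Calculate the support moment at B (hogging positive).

M_B = 167.8 kN·m

Take M_B as the redundant. Released structure: two simple spans AB and BC with a hinge at B.
End slopes at the hinge B, treating each span as simply supported:
  span AB: point load 169.3 at a = 2.75: Pab(L + a)/(6LEI) = 320.1/EI
  span AB: point load 94 at a = 3.67: Pab(L + a)/(6LEI) = 175.4/EI
  span BC: point load 19 at a = 1.67: Pab(L + b)/(6LEI) = 29.34/EI
  span BC: triangular load, peak 22.5: w₀L³/(45EI) = 62.5/EI
  relative rotation θ_0 = (495.5 + 91.84)/EI = 587.3/EI
A unit hogging moment at B produces rotation L₁/(3EI) + L₂/(3EI) = 3.5/EI.
Slope continuity at B: θ_0 = M_B·3.5/EI, so M_B = 587.3/3.5 = 167.8 kN·m (hogging).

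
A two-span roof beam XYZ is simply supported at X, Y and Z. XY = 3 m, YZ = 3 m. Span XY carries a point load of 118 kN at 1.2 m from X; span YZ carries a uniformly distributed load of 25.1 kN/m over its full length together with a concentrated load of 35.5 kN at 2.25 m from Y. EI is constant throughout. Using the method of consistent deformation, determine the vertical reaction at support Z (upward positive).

R_Z = 47.58 kN

Take M_Y as the redundant. Released structure: two simple spans XY and YZ with a hinge at Y.
End slopes at the hinge Y, treating each span as simply supported:
  span XY: point load 118 at a = 1.2: Pab(L + a)/(6LEI) = 59.47/EI
  span YZ: UDL 25.1: wL³/(24EI) = 28.24/EI
  span YZ: point load 35.5 at a = 2.25: Pab(L + b)/(6LEI) = 12.48/EI
  relative rotation θ_0 = (59.47 + 40.72)/EI = 100.2/EI
A unit hogging moment at Y produces rotation L₁/(3EI) + L₂/(3EI) = 2/EI.
Slope continuity at Y: θ_0 = M_Y·2/EI, so M_Y = 100.2/2 = 50.09 kN·m (hogging).
Span YZ, ΣM about Z: R_Y^{YZ}·3 = 139.6 + 50.09, so R_Y^{YZ} = 63.22 kN and R_Z = 110.8 − 63.22 = 47.58 kN.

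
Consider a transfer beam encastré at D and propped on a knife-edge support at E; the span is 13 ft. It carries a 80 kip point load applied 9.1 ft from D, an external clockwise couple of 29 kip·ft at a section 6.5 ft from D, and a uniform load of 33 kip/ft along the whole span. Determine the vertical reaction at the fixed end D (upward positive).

R_D = 300.5 kip

Remove the prop at E; the released (primary) structure is a cantilever built in at D.
Free-end deflection of the primary structure under the applied loading (downward +):
  point load 80 at a = 9.1: Pa²(3L − a)/(6EI) = 33014/EI
  clockwise couple 29 at a = 6.5: M₀a(2L − a)/(2EI) = 1838/EI
  UDL 33: wL⁴/(8EI) = 117814/EI
  δ_0 = 152666/EI
Flexibility coefficient — unit upward force at E: δ_{EE} = L³/(3EI) = 732.3/EI.
Compatibility at E: δ_0 − R_E·δ_{EE} = 0, so R_E = 152666/732.3 = 208.5 kip.
Vertical equilibrium: R_D = ΣP − R_E = 509 − 208.5 = 300.5 kip.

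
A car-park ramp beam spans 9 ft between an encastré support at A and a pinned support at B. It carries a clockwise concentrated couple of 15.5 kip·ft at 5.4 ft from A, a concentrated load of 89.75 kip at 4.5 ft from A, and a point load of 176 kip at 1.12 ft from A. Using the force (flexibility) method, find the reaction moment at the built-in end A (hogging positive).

M_A = 309.3 kip·ft

Release the roller at B. Primary structure: cantilever fixed at A.
Free-end deflection of the primary structure under the applied loading (downward +):
  clockwise couple 15.5 at a = 5.4: M₀a(2L − a)/(2EI) = 527.3/EI
  point load 89.75 at a = 4.5: Pa²(3L − a)/(6EI) = 6815/EI
  point load 176 at a = 1.12: Pa²(3L − a)/(6EI) = 952.3/EI
  δ_0 = 8295/EI
Flexibility coefficient — unit upward force at B: δ_{BB} = L³/(3EI) = 243/EI.
The prop prevents deflection at B: R_B = δ_0/δ_{BB} = 8295/243 = 34.14 kip.
Moment equilibrium about A: M_A = Σ(load moments about A) − R_B·L = 616.5 − 34.14×9 = 309.3 kip·ft.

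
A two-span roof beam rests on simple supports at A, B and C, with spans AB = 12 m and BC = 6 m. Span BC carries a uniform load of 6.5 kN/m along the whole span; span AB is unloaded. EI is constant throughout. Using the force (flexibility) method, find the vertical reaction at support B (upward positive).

Release continuity at B by inserting a hinge; the redundant is the internal moment M_B. The primary structure is two simply-supported spans AB and BC.
Discontinuity in slope at B on the released structure — sum the simple-span end rotations:
  span BC: UDL 6.5: wL³/(24EI) = 58.5/EI
  relative rotation θ_0 = (0 + 58.5)/EI = 58.5/EI
A unit hogging moment at B produces rotation L₁/(3EI) + L₂/(3EI) = 6/EI.
Compatibility: M_B·(L₁+L₂)/(3EI) = θ_0, giving M_B = 9.75 kN·m (hogging).
Span AB, ΣM about A with M_B applied at B: R_B^{AB}·12 = 0 + 9.75, so R_B^{AB} = 0.8125 kN and R_A = 0 − 0.8125 = -0.8125 kN.
Span BC, ΣM about C: R_B^{BC}·6 = 117 + 9.75, so R_B^{BC} = 21.12 kN and R_C = 39 − 21.12 = 17.88 kN.
R_B = 0.8125 + 21.12 = 21.94 kN.

R_B = 21.94 kN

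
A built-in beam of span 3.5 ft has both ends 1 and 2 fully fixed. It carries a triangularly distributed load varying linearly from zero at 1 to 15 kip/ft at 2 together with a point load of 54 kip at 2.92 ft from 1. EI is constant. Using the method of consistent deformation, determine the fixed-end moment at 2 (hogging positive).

Release both end moments; the primary structure is a simply-supported span 12 with redundants M_1 and M_2.
Simple-span end rotations at 1 and 2 under the given loads:
  at 1: triangular load, peak 15: 7w₀L³/(360EI) = 12.51/EI
  at 2: triangular load, peak 15: w₀L³/(45EI) = 14.29/EI
  at 1: point load 54 at a = 2.92: Pab(L + b)/(6LEI) = 17.77/EI
  at 2: point load 54 at a = 2.92: Pab(L + a)/(6LEI) = 27.96/EI
  θ_10 = 30.27/EI,  θ_20 = 42.25/EI
Flexibility coefficients: a unit moment at one end gives L/(3EI) there and L/(6EI) at the far end, so f₁₁ = f₂₂ = 1.167/EI and f₁₂ = f₂₁ = 0.5833/EI.
Compatibility — zero rotation at each built-in end:
  1.167 M_1 + 0.5833 M_2 = 30.27
  0.5833 M_1 + 1.167 M_2 = 42.25
Solving the pair gives M_1 = 10.46 kip·ft and M_2 = 30.99 kip·ft (hogging).

M_2 = 30.99 kip·ft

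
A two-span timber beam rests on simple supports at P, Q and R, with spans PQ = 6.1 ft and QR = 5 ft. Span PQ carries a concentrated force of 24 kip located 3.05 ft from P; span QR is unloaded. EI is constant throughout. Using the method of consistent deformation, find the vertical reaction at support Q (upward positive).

Insert a hinge at Q; M_Q is the redundant, and each span becomes simply supported.
Discontinuity in slope at Q on the released structure — sum the simple-span end rotations:
  span PQ: point load 24 at a = 3.05: Pab(L + a)/(6LEI) = 55.81/EI
  relative rotation θ_0 = (55.81 + 0)/EI = 55.81/EI
A unit hogging moment at Q produces rotation L₁/(3EI) + L₂/(3EI) = 3.7/EI.
Slope continuity at Q: θ_0 = M_Q·3.7/EI, so M_Q = 55.81/3.7 = 15.09 kip·ft (hogging).
Span PQ, ΣM about P with M_Q applied at Q: R_Q^{PQ}·6.1 = 73.2 + 15.09, so R_Q^{PQ} = 14.47 kip and R_P = 24 − 14.47 = 9.527 kip.
Span QR, ΣM about R: R_Q^{QR}·5 = 0 + 15.09, so R_Q^{QR} = 3.017 kip and R_R = 0 − 3.017 = -3.017 kip.
R_Q = 14.47 + 3.017 = 17.49 kip.

R_Q = 17.49 kip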